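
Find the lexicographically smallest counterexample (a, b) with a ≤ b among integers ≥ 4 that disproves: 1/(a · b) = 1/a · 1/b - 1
(a, b) = (4, 4)

Substituting (4, 4) into the claim:
LHS = 1/(4 · 4) = 1/16
RHS = 1/4 · 1/4 - 1 = -15/16

Since LHS ≠ RHS, this pair disproves the claim, and no lexicographically smaller pair (a ≤ b, integers ≥ 4) does.

For instance (5, 11) is also a counterexample (LHS = 1/55, RHS = -54/55), but it's lexicographically larger.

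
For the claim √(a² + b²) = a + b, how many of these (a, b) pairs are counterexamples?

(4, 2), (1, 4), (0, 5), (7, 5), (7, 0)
Testing each pair:
(4, 2): LHS = 2·√(5) ≈ 4.472, RHS = 6 → counterexample
(1, 4): LHS = √(17) ≈ 4.123, RHS = 5 → counterexample
(0, 5): LHS = 5, RHS = 5 → satisfies claim
(7, 5): LHS = √(74) ≈ 8.602, RHS = 12 → counterexample
(7, 0): LHS = 7, RHS = 7 → satisfies claim

That makes 3 counterexamples.

Answer: 3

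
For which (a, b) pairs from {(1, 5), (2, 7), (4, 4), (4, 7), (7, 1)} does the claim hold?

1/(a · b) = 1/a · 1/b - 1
None

Testing each pair:
(1, 5): LHS = 1/5, RHS = -4/5 → fails
(2, 7): LHS = 1/14, RHS = -13/14 → fails
(4, 4): LHS = 1/16, RHS = -15/16 → fails
(4, 7): LHS = 1/28, RHS = -27/28 → fails
(7, 1): LHS = 1/7, RHS = -6/7 → fails

No pair satisfies the claim.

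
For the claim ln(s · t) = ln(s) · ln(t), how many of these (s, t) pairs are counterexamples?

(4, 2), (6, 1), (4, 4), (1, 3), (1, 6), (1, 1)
5

Testing each pair:
(4, 2): LHS = ln(8) ≈ 2.079, RHS = ln(2)·ln(4) ≈ 0.9609 → counterexample
(6, 1): LHS = ln(6) ≈ 1.792, RHS = 0 → counterexample
(4, 4): LHS = ln(16) ≈ 2.773, RHS = ln(4)² ≈ 1.922 → counterexample
(1, 3): LHS = ln(3) ≈ 1.099, RHS = 0 → counterexample
(1, 6): LHS = ln(6) ≈ 1.792, RHS = 0 → counterexample
(1, 1): LHS = 0, RHS = 0 → satisfies claim

That makes 5 counterexamples.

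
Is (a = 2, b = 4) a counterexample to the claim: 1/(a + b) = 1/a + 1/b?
Substituting a = 2, b = 4:
LHS = 1/(2 + 4) = 1/6
RHS = 1/2 + 1/4 = 3/4

Since LHS ≠ RHS, this pair disproves the claim.

Answer: Yes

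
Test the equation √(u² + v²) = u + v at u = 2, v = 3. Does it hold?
Substituting u = 2, v = 3:

LHS = √(2² + 3²) = √(13) ≈ 3.606
RHS = 2 + 3 = 5

LHS ≠ RHS, so the equation does not hold at this point.

Answer: Fails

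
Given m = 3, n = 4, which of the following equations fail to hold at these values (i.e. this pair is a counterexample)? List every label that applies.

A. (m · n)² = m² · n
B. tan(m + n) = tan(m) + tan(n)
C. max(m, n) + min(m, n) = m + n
Evaluating each claim at the given values:
A. LHS = 144, RHS = 36 → fails here (LHS ≠ RHS)
B. LHS = tan(7) ≈ 0.8714, RHS = tan(3) + tan(4) ≈ 1.015 → fails here (LHS ≠ RHS)
C. LHS = 7, RHS = 7 → holds here (LHS = RHS)

Answer: A, B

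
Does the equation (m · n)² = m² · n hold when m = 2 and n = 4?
Fails

Substituting m = 2, n = 4:

LHS = (2 · 4)² = 64
RHS = 2² · 4 = 16

LHS ≠ RHS, so the equation does not hold at this point.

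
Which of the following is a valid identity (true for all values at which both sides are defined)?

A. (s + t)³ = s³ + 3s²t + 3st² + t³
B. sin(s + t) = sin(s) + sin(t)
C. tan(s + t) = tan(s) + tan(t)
A

A: holds — e.g. at (3, 3), both sides equal 216.
B: fails at (3, 3) — LHS = sin(6) ≈ -0.2794, RHS = 2·sin(3) ≈ 0.2822.
C: fails at (2, 3) — LHS = tan(5) ≈ -3.381, RHS = tan(2) + tan(3) ≈ -2.328.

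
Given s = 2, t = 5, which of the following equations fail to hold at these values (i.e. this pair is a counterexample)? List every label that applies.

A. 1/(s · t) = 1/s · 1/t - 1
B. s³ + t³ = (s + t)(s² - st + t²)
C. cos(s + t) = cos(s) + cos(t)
A, C

Evaluating each claim at the given values:
A. LHS = 1/10, RHS = -9/10 → fails here (LHS ≠ RHS)
B. LHS = 133, RHS = 133 → holds here (LHS = RHS)
C. LHS = cos(7) ≈ 0.7539, RHS = cos(2) + cos(5) ≈ -0.1325 → fails here (LHS ≠ RHS)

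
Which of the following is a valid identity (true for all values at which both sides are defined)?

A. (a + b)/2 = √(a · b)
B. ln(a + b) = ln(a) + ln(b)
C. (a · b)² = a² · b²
A: fails at (1, 3) — LHS = 2, RHS = √(3) ≈ 1.732.
B: fails at (1, 3) — LHS = ln(4) ≈ 1.386, RHS = ln(3) ≈ 1.099.
C: holds — e.g. at (3, 5), both sides equal 225.

Answer: C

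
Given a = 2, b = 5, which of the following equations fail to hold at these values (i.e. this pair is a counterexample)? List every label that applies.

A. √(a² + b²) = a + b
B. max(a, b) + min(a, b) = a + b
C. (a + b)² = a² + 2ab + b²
A

Evaluating each claim at the given values:
A. LHS = √(29) ≈ 5.385, RHS = 7 → fails here (LHS ≠ RHS)
B. LHS = 7, RHS = 7 → holds here (LHS = RHS)
C. LHS = 49, RHS = 49 → holds here (LHS = RHS)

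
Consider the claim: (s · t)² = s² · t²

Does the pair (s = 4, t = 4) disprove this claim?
No

Substituting s = 4, t = 4:
LHS = (4 · 4)² = 256
RHS = 4² · 4² = 256

The sides agree, so this pair does not disprove the claim.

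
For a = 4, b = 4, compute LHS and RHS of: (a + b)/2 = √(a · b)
LHS = (4 + 4)/2 = 4
RHS = √(4 · 4) = 4

LHS = RHS: the two sides agree.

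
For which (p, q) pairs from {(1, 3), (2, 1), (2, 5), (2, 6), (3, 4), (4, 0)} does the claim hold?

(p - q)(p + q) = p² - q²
Testing each pair:
(1, 3): LHS = -8, RHS = -8 → holds
(2, 1): LHS = 3, RHS = 3 → holds
(2, 5): LHS = -21, RHS = -21 → holds
(2, 6): LHS = -32, RHS = -32 → holds
(3, 4): LHS = -7, RHS = -7 → holds
(4, 0): LHS = 16, RHS = 16 → holds

Every pair satisfies the claim.

Answer: All pairs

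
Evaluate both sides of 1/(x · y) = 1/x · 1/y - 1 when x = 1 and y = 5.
LHS = 1/(1 · 5) = 1/5
RHS = 1/1 · 1/5 - 1 = -4/5

LHS ≠ RHS, so the equation does not hold here.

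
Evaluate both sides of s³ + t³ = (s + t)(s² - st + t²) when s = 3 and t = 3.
LHS = 3³ + 3³ = 54
RHS = (3 + 3)(3² - 3·3 + 3²) = 54

LHS = RHS: the two sides agree.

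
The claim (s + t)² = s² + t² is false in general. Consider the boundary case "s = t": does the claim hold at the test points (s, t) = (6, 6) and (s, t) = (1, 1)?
No, fails at both test points

At (6, 6): LHS = 144 ≠ RHS = 72
At (1, 1): LHS = 4 ≠ RHS = 2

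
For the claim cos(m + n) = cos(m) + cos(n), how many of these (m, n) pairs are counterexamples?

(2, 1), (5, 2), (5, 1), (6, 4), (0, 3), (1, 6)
6

Testing each pair:
(2, 1): LHS = cos(3) ≈ -0.99, RHS = cos(2) + cos(1) ≈ 0.1242 → counterexample
(5, 2): LHS = cos(7) ≈ 0.7539, RHS = cos(2) + cos(5) ≈ -0.1325 → counterexample
(5, 1): LHS = cos(6) ≈ 0.9602, RHS = cos(5) + cos(1) ≈ 0.824 → counterexample
(6, 4): LHS = cos(10) ≈ -0.8391, RHS = cos(4) + cos(6) ≈ 0.3065 → counterexample
(0, 3): LHS = cos(3) ≈ -0.99, RHS = cos(3) + 1 ≈ 0.01001 → counterexample
(1, 6): LHS = cos(7) ≈ 0.7539, RHS = cos(1) + cos(6) ≈ 1.5 → counterexample

That makes 6 counterexamples.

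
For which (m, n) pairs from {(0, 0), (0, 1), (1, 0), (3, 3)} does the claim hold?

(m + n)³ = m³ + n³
(0, 0), (0, 1), (1, 0)

Testing each pair:
(0, 0): LHS = 0, RHS = 0 → holds
(0, 1): LHS = 1, RHS = 1 → holds
(1, 0): LHS = 1, RHS = 1 → holds
(3, 3): LHS = 216, RHS = 54 → fails

3 of 4 pairs satisfy the claim.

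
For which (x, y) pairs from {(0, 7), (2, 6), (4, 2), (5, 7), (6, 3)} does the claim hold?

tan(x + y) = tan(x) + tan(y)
Testing each pair:
(0, 7): LHS = tan(7) ≈ 0.8714, RHS = tan(7) ≈ 0.8714 → holds
(2, 6): LHS = tan(8) ≈ -6.8, RHS = tan(2) + tan(6) ≈ -2.476 → fails
(4, 2): LHS = tan(6) ≈ -0.291, RHS = tan(2) + tan(4) ≈ -1.027 → fails
(5, 7): LHS = tan(12) ≈ -0.6359, RHS = tan(5) + tan(7) ≈ -2.509 → fails
(6, 3): LHS = tan(9) ≈ -0.4523, RHS = tan(6) + tan(3) ≈ -0.4336 → fails

1 of 5 pairs satisfies the claim.

Answer: (0, 7)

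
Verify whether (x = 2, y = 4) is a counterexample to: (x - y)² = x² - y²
Yes

Substituting x = 2, y = 4:
LHS = (2 - 4)² = 4
RHS = 2² - 4² = -12

Since LHS ≠ RHS, this pair disproves the claim.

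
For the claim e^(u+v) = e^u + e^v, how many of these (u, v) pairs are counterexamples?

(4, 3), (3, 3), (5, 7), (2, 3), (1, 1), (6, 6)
Testing each pair:
(4, 3): LHS = e^7 ≈ 1097, RHS = e^3 + e^4 ≈ 74.68 → counterexample
(3, 3): LHS = e^6 ≈ 403.4, RHS = 2·e^3 ≈ 40.17 → counterexample
(5, 7): LHS = e^12 ≈ 162754.8, RHS = e^5 + e^7 ≈ 1245 → counterexample
(2, 3): LHS = e^5 ≈ 148.4, RHS = e^2 + e^3 ≈ 27.47 → counterexample
(1, 1): LHS = e^2 ≈ 7.389, RHS = 2·e ≈ 5.437 → counterexample
(6, 6): LHS = e^12 ≈ 162754.8, RHS = 2·e^6 ≈ 806.9 → counterexample

That makes 6 counterexamples.

Answer: 6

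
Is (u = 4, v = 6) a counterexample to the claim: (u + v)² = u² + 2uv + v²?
No

Substituting u = 4, v = 6:
LHS = (4 + 6)² = 100
RHS = 4² + 2·4·6 + 6² = 100

The sides agree, so this pair does not disprove the claim.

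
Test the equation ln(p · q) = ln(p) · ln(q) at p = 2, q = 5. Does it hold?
Fails

Substituting p = 2, q = 5:

LHS = ln(2 · 5) = ln(10) ≈ 2.303
RHS = ln(2) · ln(5) ≈ 1.116

LHS ≠ RHS, so the equation does not hold at this point.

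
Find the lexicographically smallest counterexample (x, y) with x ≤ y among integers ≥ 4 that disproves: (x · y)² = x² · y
Substituting (4, 4) into the claim:
LHS = (4 · 4)² = 256
RHS = 4² · 4 = 64

Since LHS ≠ RHS, this pair disproves the claim, and no lexicographically smaller pair (x ≤ y, integers ≥ 4) does.

For instance (7, 8) is also a counterexample (LHS = 3136, RHS = 392), but it's lexicographically larger.

Answer: (x, y) = (4, 4)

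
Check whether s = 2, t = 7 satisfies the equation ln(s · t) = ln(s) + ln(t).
Holds

Substituting s = 2, t = 7:

LHS = ln(2 · 7) = ln(14) ≈ 2.639
RHS = ln(2) + ln(7) ≈ 2.639

LHS = RHS, so the equation holds at this point.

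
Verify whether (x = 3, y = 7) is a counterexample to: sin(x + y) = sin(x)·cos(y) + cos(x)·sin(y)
No

Substituting x = 3, y = 7:
LHS = sin(3 + 7) = sin(10) ≈ -0.544
RHS = sin(3)·cos(7) + cos(3)·sin(7) = sin(7)·cos(3) + sin(3)·cos(7) ≈ -0.544

The sides agree, so this pair does not disprove the claim.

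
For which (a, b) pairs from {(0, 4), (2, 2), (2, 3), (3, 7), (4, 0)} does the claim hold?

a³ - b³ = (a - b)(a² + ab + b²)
All pairs

Testing each pair:
(0, 4): LHS = -64, RHS = -64 → holds
(2, 2): LHS = 0, RHS = 0 → holds
(2, 3): LHS = -19, RHS = -19 → holds
(3, 7): LHS = -316, RHS = -316 → holds
(4, 0): LHS = 64, RHS = 64 → holds

Every pair satisfies the claim.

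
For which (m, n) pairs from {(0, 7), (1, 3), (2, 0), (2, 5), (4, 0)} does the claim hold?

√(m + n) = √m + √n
Testing each pair:
(0, 7): LHS = √(7) ≈ 2.646, RHS = √(7) ≈ 2.646 → holds
(1, 3): LHS = 2, RHS = 1 + √(3) ≈ 2.732 → fails
(2, 0): LHS = √(2) ≈ 1.414, RHS = √(2) ≈ 1.414 → holds
(2, 5): LHS = √(7) ≈ 2.646, RHS = √(2) + √(5) ≈ 3.65 → fails
(4, 0): LHS = 2, RHS = 2 → holds

3 of 5 pairs satisfy the claim.

Answer: (0, 7), (2, 0), (4, 0)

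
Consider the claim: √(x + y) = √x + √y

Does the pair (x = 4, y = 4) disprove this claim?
Yes

Substituting x = 4, y = 4:
LHS = √(4 + 4) = 2·√(2) ≈ 2.828
RHS = √4 + √4 = 4

Since LHS ≠ RHS, this pair disproves the claim.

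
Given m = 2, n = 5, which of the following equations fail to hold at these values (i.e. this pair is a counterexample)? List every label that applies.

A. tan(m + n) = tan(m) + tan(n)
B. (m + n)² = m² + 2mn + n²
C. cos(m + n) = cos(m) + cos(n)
Evaluating each claim at the given values:
A. LHS = tan(7) ≈ 0.8714, RHS = tan(5) + tan(2) ≈ -5.566 → fails here (LHS ≠ RHS)
B. LHS = 49, RHS = 49 → holds here (LHS = RHS)
C. LHS = cos(7) ≈ 0.7539, RHS = cos(2) + cos(5) ≈ -0.1325 → fails here (LHS ≠ RHS)

Answer: A, C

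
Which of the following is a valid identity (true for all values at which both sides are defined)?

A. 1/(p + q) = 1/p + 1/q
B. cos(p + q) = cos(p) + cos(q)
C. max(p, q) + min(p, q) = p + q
C

A: fails at (6, 7) — LHS = 1/13, RHS = 13/42.
B: fails at (1, 3) — LHS = cos(4) ≈ -0.6536, RHS = cos(3) + cos(1) ≈ -0.4497.
C: holds — e.g. at (3, 7), both sides equal 10.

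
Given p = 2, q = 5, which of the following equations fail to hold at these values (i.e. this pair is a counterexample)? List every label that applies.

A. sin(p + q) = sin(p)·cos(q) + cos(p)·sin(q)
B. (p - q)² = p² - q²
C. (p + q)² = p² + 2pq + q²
B

Evaluating each claim at the given values:
A. LHS = sin(7) ≈ 0.657, RHS = sin(2)·cos(5) + sin(5)·cos(2) ≈ 0.657 → holds here (LHS = RHS)
B. LHS = 9, RHS = -21 → fails here (LHS ≠ RHS)
C. LHS = 49, RHS = 49 → holds here (LHS = RHS)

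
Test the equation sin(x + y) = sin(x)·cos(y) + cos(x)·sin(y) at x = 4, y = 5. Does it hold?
Substituting x = 4, y = 5:

LHS = sin(4 + 5) = sin(9) ≈ 0.4121
RHS = sin(4)·cos(5) + cos(4)·sin(5) = sin(4)·cos(5) + sin(5)·cos(4) ≈ 0.4121

LHS = RHS, so the equation holds at this point.

Answer: Holds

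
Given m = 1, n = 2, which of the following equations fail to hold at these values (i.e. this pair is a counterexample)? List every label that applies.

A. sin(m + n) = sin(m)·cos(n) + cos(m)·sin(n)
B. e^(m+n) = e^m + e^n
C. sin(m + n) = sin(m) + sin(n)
Evaluating each claim at the given values:
A. LHS = sin(3) ≈ 0.1411, RHS = sin(1)·cos(2) + sin(2)·cos(1) ≈ 0.1411 → holds here (LHS = RHS)
B. LHS = e^3 ≈ 20.09, RHS = e + e^2 ≈ 10.11 → fails here (LHS ≠ RHS)
C. LHS = sin(3) ≈ 0.1411, RHS = sin(1) + sin(2) ≈ 1.751 → fails here (LHS ≠ RHS)

Answer: B, C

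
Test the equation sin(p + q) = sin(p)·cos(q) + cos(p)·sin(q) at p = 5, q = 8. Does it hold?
Holds

Substituting p = 5, q = 8:

LHS = sin(5 + 8) = sin(13) ≈ 0.4202
RHS = sin(5)·cos(8) + cos(5)·sin(8) = sin(5)·cos(8) + sin(8)·cos(5) ≈ 0.4202

LHS = RHS, so the equation holds at this point.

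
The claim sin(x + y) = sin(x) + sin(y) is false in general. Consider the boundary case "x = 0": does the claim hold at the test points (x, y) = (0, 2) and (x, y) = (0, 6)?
At (0, 2): LHS = sin(2) ≈ 0.9093, RHS = sin(2) ≈ 0.9093 → equal
At (0, 6): LHS = sin(6) ≈ -0.2794, RHS = sin(6) ≈ -0.2794 → equal

So the claim does hold at both of these boundary points, even though it is not an identity.

Answer: Yes, holds at both test points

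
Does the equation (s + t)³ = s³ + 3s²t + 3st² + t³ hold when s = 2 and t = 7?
Substituting s = 2, t = 7:

LHS = (2 + 7)³ = 729
RHS = 2³ + 3·2²·7 + 3·2·7² + 7³ = 729

LHS = RHS, so the equation holds at this point.

Answer: Holds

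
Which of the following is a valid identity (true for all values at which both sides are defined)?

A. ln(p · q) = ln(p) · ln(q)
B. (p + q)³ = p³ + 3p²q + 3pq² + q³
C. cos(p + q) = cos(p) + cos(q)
A: fails at (6, 7) — LHS = ln(42) ≈ 3.738, RHS = ln(6)·ln(7) ≈ 3.487.
B: holds — e.g. at (3, 3), both sides equal 216.
C: fails at (2, 5) — LHS = cos(7) ≈ 0.7539, RHS = cos(2) + cos(5) ≈ -0.1325.

Answer: B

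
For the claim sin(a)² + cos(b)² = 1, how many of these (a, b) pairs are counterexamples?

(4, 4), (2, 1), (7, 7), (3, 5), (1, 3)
Testing each pair:
(4, 4): LHS = cos(4)² + sin(4)² = 1, RHS = 1 → satisfies claim
(2, 1): LHS = cos(1)² + sin(2)² ≈ 1.119, RHS = 1 → counterexample
(7, 7): LHS = sin(7)² + cos(7)² = 1, RHS = 1 → satisfies claim
(3, 5): LHS = sin(3)² + cos(5)² ≈ 0.1004, RHS = 1 → counterexample
(1, 3): LHS = sin(1)² + cos(3)² ≈ 1.688, RHS = 1 → counterexample

That makes 3 counterexamples.

Answer: 3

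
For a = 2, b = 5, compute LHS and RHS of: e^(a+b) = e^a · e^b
LHS = e^(2+5) = e^7 ≈ 1097
RHS = e^2 · e^5 = e^7 ≈ 1097

LHS = RHS: the two sides agree.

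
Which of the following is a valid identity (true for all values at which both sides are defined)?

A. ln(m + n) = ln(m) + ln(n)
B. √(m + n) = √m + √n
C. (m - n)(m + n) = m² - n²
C

A: fails at (1, 4) — LHS = ln(5) ≈ 1.609, RHS = ln(4) ≈ 1.386.
B: fails at (5, 5) — LHS = √(10) ≈ 3.162, RHS = 2·√(5) ≈ 4.472.
C: holds — e.g. at (2, 5), both sides equal -21.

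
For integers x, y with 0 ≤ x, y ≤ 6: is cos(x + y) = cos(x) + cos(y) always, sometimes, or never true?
Never true

The claim fails for every pair in the range. For instance at (x, y) = (4, 4): LHS = cos(8) ≈ -0.1455, RHS = 2·cos(4) ≈ -1.307.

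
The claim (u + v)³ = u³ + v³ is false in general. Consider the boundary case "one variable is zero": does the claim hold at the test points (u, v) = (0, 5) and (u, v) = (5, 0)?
At (0, 5): LHS = 125, RHS = 125 → equal
At (5, 0): LHS = 125, RHS = 125 → equal

So the claim does hold at both of these boundary points, even though it is not an identity.

Answer: Yes, holds at both test points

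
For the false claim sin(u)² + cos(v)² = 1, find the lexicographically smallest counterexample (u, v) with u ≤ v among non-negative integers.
(u, v) = (0, 1)

At (0, 0): both sides equal 1, so it holds there.

Substituting (0, 1) into the claim:
LHS = sin(0)² + cos(1)² = cos(1)² ≈ 0.2919
RHS = 1

Since LHS ≠ RHS, this pair disproves the claim, and no lexicographically smaller pair (u ≤ v, non-negative integers) does.

For instance (0, 7) is also a counterexample (LHS = cos(7)² ≈ 0.5684, RHS = 1), but it's lexicographically larger.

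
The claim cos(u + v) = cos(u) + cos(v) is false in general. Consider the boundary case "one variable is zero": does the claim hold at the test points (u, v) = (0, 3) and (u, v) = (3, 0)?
At (0, 3): LHS = cos(3) ≈ -0.99 ≠ RHS = cos(3) + 1 ≈ 0.01001
At (3, 0): LHS = cos(3) ≈ -0.99 ≠ RHS = cos(3) + 1 ≈ 0.01001

Answer: No, fails at both test points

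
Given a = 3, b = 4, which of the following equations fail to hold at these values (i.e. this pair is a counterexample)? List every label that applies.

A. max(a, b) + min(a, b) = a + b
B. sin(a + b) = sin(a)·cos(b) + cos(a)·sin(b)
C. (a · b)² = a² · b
C

Evaluating each claim at the given values:
A. LHS = 7, RHS = 7 → holds here (LHS = RHS)
B. LHS = sin(7) ≈ 0.657, RHS = sin(3)·cos(4) + sin(4)·cos(3) ≈ 0.657 → holds here (LHS = RHS)
C. LHS = 144, RHS = 36 → fails here (LHS ≠ RHS)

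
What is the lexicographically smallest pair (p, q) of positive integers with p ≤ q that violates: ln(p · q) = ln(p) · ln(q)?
(p, q) = (1, 2)

Substituting (1, 2) into the claim:
LHS = ln(1 · 2) = ln(2) ≈ 0.6931
RHS = ln(1) · ln(2) = 0

Since LHS ≠ RHS, this pair disproves the claim, and no lexicographically smaller pair (p ≤ q, positive integers) does.

For instance (3, 5) is also a counterexample (LHS = ln(15) ≈ 2.708, RHS = ln(3)·ln(5) ≈ 1.768), but it's lexicographically larger.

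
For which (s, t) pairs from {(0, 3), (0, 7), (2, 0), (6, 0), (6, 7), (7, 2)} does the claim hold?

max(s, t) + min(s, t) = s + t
Testing each pair:
(0, 3): LHS = 3, RHS = 3 → holds
(0, 7): LHS = 7, RHS = 7 → holds
(2, 0): LHS = 2, RHS = 2 → holds
(6, 0): LHS = 6, RHS = 6 → holds
(6, 7): LHS = 13, RHS = 13 → holds
(7, 2): LHS = 9, RHS = 9 → holds

Every pair satisfies the claim.

Answer: All pairs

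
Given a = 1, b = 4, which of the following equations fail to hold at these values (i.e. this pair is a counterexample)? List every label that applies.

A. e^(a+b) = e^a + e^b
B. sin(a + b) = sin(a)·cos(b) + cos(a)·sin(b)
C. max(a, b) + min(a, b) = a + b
A

Evaluating each claim at the given values:
A. LHS = e^5 ≈ 148.4, RHS = e + e^4 ≈ 57.32 → fails here (LHS ≠ RHS)
B. LHS = sin(5) ≈ -0.9589, RHS = sin(1)·cos(4) + sin(4)·cos(1) ≈ -0.9589 → holds here (LHS = RHS)
C. LHS = 5, RHS = 5 → holds here (LHS = RHS)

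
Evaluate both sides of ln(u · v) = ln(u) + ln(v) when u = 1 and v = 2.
LHS = ln(1 · 2) = ln(2) ≈ 0.6931
RHS = ln(1) + ln(2) = ln(2) ≈ 0.6931

LHS = RHS: the two sides agree.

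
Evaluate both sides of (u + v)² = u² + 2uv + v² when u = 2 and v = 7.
LHS = (2 + 7)² = 81
RHS = 2² + 2·2·7 + 7² = 81

LHS = RHS: the two sides agree.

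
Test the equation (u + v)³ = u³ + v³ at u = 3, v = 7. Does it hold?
Fails

Substituting u = 3, v = 7:

LHS = (3 + 7)³ = 1000
RHS = 3³ + 7³ = 370

LHS ≠ RHS, so the equation does not hold at this point.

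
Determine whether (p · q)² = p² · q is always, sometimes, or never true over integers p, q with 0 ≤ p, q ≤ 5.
Sometimes true

It holds at (p, q) = (1, 1) (both sides equal 1), but fails at (p, q) = (4, 4) (LHS = 256, RHS = 64).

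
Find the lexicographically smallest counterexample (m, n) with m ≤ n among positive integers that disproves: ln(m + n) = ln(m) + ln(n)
Substituting (1, 1) into the claim:
LHS = ln(1 + 1) = ln(2) ≈ 0.6931
RHS = ln(1) + ln(1) = 0

Since LHS ≠ RHS, this pair disproves the claim, and no lexicographically smaller pair (m ≤ n, positive integers) does.

For instance (2, 5) is also a counterexample (LHS = ln(7) ≈ 1.946, RHS = ln(2) + ln(5) ≈ 2.303), but it's lexicographically larger.

Answer: (m, n) = (1, 1)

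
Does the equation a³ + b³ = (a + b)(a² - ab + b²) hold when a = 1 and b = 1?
Holds

Substituting a = 1, b = 1:

LHS = 1³ + 1³ = 2
RHS = (1 + 1)(1² - 1·1 + 1²) = 2

LHS = RHS, so the equation holds at this point.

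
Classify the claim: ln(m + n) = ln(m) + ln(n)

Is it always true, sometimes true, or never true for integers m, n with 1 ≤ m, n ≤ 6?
It holds at (m, n) = (2, 2) (both sides equal ln(4) ≈ 1.386), but fails at (m, n) = (5, 2) (LHS = ln(7) ≈ 1.946, RHS = ln(2) + ln(5) ≈ 2.303).

Answer: Sometimes true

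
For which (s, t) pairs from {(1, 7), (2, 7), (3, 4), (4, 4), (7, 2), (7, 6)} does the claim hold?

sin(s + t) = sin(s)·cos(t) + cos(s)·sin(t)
All pairs

Testing each pair:
(1, 7): LHS = sin(8) ≈ 0.9894, RHS = sin(7)·cos(1) + sin(1)·cos(7) ≈ 0.9894 → holds
(2, 7): LHS = sin(9) ≈ 0.4121, RHS = sin(7)·cos(2) + sin(2)·cos(7) ≈ 0.4121 → holds
(3, 4): LHS = sin(7) ≈ 0.657, RHS = sin(3)·cos(4) + sin(4)·cos(3) ≈ 0.657 → holds
(4, 4): LHS = sin(8) ≈ 0.9894, RHS = 2·sin(4)·cos(4) ≈ 0.9894 → holds
(7, 2): LHS = sin(9) ≈ 0.4121, RHS = sin(7)·cos(2) + sin(2)·cos(7) ≈ 0.4121 → holds
(7, 6): LHS = sin(13) ≈ 0.4202, RHS = sin(6)·cos(7) + sin(7)·cos(6) ≈ 0.4202 → holds

Every pair satisfies the claim.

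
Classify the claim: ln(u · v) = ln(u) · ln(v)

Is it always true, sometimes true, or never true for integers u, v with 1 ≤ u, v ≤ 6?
Sometimes true

It holds at (u, v) = (1, 1) (both sides equal 0), but fails at (u, v) = (5, 4) (LHS = ln(20) ≈ 2.996, RHS = ln(4)·ln(5) ≈ 2.231).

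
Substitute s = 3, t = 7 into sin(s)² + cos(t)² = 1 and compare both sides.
LHS = sin(3)² + cos(7)² ≈ 0.5883
RHS = 1

LHS ≠ RHS (they differ by about 0.4117), so the equation does not hold here.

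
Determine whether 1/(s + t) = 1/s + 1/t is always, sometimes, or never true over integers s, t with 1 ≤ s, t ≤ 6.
Never true

The claim fails for every pair in the range. For instance at (s, t) = (6, 5): LHS = 1/11, RHS = 11/30.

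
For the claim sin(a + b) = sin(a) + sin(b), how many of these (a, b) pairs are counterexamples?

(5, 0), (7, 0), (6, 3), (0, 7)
Testing each pair:
(5, 0): LHS = sin(5) ≈ -0.9589, RHS = sin(5) ≈ -0.9589 → satisfies claim
(7, 0): LHS = sin(7) ≈ 0.657, RHS = sin(7) ≈ 0.657 → satisfies claim
(6, 3): LHS = sin(9) ≈ 0.4121, RHS = sin(6) + sin(3) ≈ -0.1383 → counterexample
(0, 7): LHS = sin(7) ≈ 0.657, RHS = sin(7) ≈ 0.657 → satisfies claim

That makes 1 counterexample.

Answer: 1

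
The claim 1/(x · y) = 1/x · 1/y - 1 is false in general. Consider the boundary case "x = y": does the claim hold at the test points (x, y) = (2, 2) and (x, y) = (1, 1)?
At (2, 2): LHS = 1/4 ≠ RHS = -3/4
At (1, 1): LHS = 1 ≠ RHS = 0

Answer: No, fails at both test points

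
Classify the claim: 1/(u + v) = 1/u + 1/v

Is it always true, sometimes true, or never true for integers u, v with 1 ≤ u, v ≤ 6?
The claim fails for every pair in the range. For instance at (u, v) = (4, 1): LHS = 1/5, RHS = 5/4.

Answer: Never true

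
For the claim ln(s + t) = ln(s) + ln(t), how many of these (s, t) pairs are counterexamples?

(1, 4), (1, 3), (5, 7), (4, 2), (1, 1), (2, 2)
Testing each pair:
(1, 4): LHS = ln(5) ≈ 1.609, RHS = ln(4) ≈ 1.386 → counterexample
(1, 3): LHS = ln(4) ≈ 1.386, RHS = ln(3) ≈ 1.099 → counterexample
(5, 7): LHS = ln(12) ≈ 2.485, RHS = ln(5) + ln(7) ≈ 3.555 → counterexample
(4, 2): LHS = ln(6) ≈ 1.792, RHS = ln(2) + ln(4) ≈ 2.079 → counterexample
(1, 1): LHS = ln(2) ≈ 0.6931, RHS = 0 → counterexample
(2, 2): LHS = ln(4) ≈ 1.386, RHS = 2·ln(2) ≈ 1.386 → satisfies claim

That makes 5 counterexamples.

Answer: 5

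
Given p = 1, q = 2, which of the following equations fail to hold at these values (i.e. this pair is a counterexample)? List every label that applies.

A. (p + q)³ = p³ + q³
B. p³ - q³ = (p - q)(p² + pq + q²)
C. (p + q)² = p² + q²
A, C

Evaluating each claim at the given values:
A. LHS = 27, RHS = 9 → fails here (LHS ≠ RHS)
B. LHS = -7, RHS = -7 → holds here (LHS = RHS)
C. LHS = 9, RHS = 5 → fails here (LHS ≠ RHS)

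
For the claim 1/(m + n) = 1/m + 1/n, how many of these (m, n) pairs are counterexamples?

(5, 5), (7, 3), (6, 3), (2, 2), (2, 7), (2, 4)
6

Testing each pair:
(5, 5): LHS = 1/10, RHS = 2/5 → counterexample
(7, 3): LHS = 1/10, RHS = 10/21 → counterexample
(6, 3): LHS = 1/9, RHS = 1/2 → counterexample
(2, 2): LHS = 1/4, RHS = 1 → counterexample
(2, 7): LHS = 1/9, RHS = 9/14 → counterexample
(2, 4): LHS = 1/6, RHS = 3/4 → counterexample

That makes 6 counterexamples.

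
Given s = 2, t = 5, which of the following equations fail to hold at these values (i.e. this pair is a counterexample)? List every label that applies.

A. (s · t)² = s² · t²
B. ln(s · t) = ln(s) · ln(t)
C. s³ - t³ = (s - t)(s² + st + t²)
B

Evaluating each claim at the given values:
A. LHS = 100, RHS = 100 → holds here (LHS = RHS)
B. LHS = ln(10) ≈ 2.303, RHS = ln(2)·ln(5) ≈ 1.116 → fails here (LHS ≠ RHS)
C. LHS = -117, RHS = -117 → holds here (LHS = RHS)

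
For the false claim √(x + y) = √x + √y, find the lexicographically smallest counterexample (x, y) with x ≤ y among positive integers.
(x, y) = (1, 1)

Substituting (1, 1) into the claim:
LHS = √(1 + 1) = √(2) ≈ 1.414
RHS = √1 + √1 = 2

Since LHS ≠ RHS, this pair disproves the claim, and no lexicographically smaller pair (x ≤ y, positive integers) does.

For instance (2, 5) is also a counterexample (LHS = √(7) ≈ 2.646, RHS = √(2) + √(5) ≈ 3.65), but it's lexicographically larger.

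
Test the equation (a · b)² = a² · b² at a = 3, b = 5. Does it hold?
Holds

Substituting a = 3, b = 5:

LHS = (3 · 5)² = 225
RHS = 3² · 5² = 225

LHS = RHS, so the equation holds at this point.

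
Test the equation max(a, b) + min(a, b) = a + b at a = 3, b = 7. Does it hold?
Holds

Substituting a = 3, b = 7:

LHS = max(3, 7) + min(3, 7) = 10
RHS = 3 + 7 = 10

LHS = RHS, so the equation holds at this point.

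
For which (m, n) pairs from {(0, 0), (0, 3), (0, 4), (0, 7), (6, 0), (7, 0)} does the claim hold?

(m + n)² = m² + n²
All pairs

Testing each pair:
(0, 0): LHS = 0, RHS = 0 → holds
(0, 3): LHS = 9, RHS = 9 → holds
(0, 4): LHS = 16, RHS = 16 → holds
(0, 7): LHS = 49, RHS = 49 → holds
(6, 0): LHS = 36, RHS = 36 → holds
(7, 0): LHS = 49, RHS = 49 → holds

Every pair satisfies the claim.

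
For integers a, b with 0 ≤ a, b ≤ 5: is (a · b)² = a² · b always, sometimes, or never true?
Sometimes true

It holds at (a, b) = (4, 1) (both sides equal 16), but fails at (a, b) = (4, 5) (LHS = 400, RHS = 80).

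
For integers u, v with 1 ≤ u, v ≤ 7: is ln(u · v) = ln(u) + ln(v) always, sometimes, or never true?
Always true

The identity holds for every pair in the range. For instance at (u, v) = (4, 7): both sides equal ln(28) ≈ 3.332.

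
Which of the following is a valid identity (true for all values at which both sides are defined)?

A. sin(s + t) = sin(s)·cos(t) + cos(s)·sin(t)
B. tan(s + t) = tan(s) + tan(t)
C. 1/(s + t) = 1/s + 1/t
A

A: holds — e.g. at (3, 7), both sides equal sin(10) ≈ -0.544.
B: fails at (2, 7) — LHS = tan(9) ≈ -0.4523, RHS = tan(2) + tan(7) ≈ -1.314.
C: fails at (1, 3) — LHS = 1/4, RHS = 4/3.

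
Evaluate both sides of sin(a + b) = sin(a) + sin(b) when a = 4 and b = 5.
LHS = sin(4 + 5) = sin(9) ≈ 0.4121
RHS = sin(4) + sin(5) ≈ -1.716

LHS ≠ RHS (they differ by about 2.128), so the equation does not hold here.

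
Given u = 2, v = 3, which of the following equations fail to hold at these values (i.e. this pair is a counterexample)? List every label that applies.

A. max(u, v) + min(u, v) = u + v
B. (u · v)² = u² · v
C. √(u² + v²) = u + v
Evaluating each claim at the given values:
A. LHS = 5, RHS = 5 → holds here (LHS = RHS)
B. LHS = 36, RHS = 12 → fails here (LHS ≠ RHS)
C. LHS = √(13) ≈ 3.606, RHS = 5 → fails here (LHS ≠ RHS)

Answer: B, C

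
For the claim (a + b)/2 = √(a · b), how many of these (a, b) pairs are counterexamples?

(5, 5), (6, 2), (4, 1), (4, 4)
Testing each pair:
(5, 5): LHS = 5, RHS = 5 → satisfies claim
(6, 2): LHS = 4, RHS = 2·√(3) ≈ 3.464 → counterexample
(4, 1): LHS = 5/2, RHS = 2 → counterexample
(4, 4): LHS = 4, RHS = 4 → satisfies claim

That makes 2 counterexamples.

Answer: 2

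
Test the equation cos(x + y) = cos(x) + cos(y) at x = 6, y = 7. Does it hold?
Substituting x = 6, y = 7:

LHS = cos(6 + 7) = cos(13) ≈ 0.9074
RHS = cos(6) + cos(7) ≈ 1.714

LHS ≠ RHS, so the equation does not hold at this point.

Answer: Fails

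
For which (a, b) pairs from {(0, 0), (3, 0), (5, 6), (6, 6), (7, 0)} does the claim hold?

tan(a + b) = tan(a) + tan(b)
Testing each pair:
(0, 0): LHS = 0, RHS = 0 → holds
(3, 0): LHS = tan(3) ≈ -0.1425, RHS = tan(3) ≈ -0.1425 → holds
(5, 6): LHS = tan(11) ≈ -226, RHS = tan(5) + tan(6) ≈ -3.672 → fails
(6, 6): LHS = tan(12) ≈ -0.6359, RHS = 2·tan(6) ≈ -0.582 → fails
(7, 0): LHS = tan(7) ≈ 0.8714, RHS = tan(7) ≈ 0.8714 → holds

3 of 5 pairs satisfy the claim.

Answer: (0, 0), (3, 0), (7, 0)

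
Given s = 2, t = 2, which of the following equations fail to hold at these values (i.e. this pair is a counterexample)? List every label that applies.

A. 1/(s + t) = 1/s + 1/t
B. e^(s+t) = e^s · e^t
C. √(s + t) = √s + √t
A, C

Evaluating each claim at the given values:
A. LHS = 1/4, RHS = 1 → fails here (LHS ≠ RHS)
B. LHS = e^4 ≈ 54.6, RHS = e^4 ≈ 54.6 → holds here (LHS = RHS)
C. LHS = 2, RHS = 2·√(2) ≈ 2.828 → fails here (LHS ≠ RHS)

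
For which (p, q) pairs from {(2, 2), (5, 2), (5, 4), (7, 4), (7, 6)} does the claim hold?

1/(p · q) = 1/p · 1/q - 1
Testing each pair:
(2, 2): LHS = 1/4, RHS = -3/4 → fails
(5, 2): LHS = 1/10, RHS = -9/10 → fails
(5, 4): LHS = 1/20, RHS = -19/20 → fails
(7, 4): LHS = 1/28, RHS = -27/28 → fails
(7, 6): LHS = 1/42, RHS = -41/42 → fails

No pair satisfies the claim.

Answer: None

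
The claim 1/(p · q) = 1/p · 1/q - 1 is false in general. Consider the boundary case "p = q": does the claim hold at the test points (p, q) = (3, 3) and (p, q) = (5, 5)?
No, fails at both test points

At (3, 3): LHS = 1/9 ≠ RHS = -8/9
At (5, 5): LHS = 1/25 ≠ RHS = -24/25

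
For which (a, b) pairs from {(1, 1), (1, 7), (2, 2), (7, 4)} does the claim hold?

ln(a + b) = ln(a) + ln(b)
Testing each pair:
(1, 1): LHS = ln(2) ≈ 0.6931, RHS = 0 → fails
(1, 7): LHS = ln(8) ≈ 2.079, RHS = ln(7) ≈ 1.946 → fails
(2, 2): LHS = ln(4) ≈ 1.386, RHS = 2·ln(2) ≈ 1.386 → holds
(7, 4): LHS = ln(11) ≈ 2.398, RHS = ln(4) + ln(7) ≈ 3.332 → fails

1 of 4 pairs satisfies the claim.

Answer: (2, 2)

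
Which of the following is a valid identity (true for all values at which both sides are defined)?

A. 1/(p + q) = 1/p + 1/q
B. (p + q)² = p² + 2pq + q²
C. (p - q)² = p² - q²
A: fails at (2, 7) — LHS = 1/9, RHS = 9/14.
B: holds — e.g. at (2, 3), both sides equal 25.
C: fails at (2, 3) — LHS = 1, RHS = -5.

Answer: B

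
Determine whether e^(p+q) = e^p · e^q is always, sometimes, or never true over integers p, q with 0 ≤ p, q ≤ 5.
Always true

The identity holds for every pair in the range. For instance at (p, q) = (5, 4): both sides equal e^9 ≈ 8103.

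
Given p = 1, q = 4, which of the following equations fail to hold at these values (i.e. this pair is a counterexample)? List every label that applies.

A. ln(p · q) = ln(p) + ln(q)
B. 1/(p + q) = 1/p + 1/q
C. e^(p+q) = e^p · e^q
Evaluating each claim at the given values:
A. LHS = ln(4) ≈ 1.386, RHS = ln(4) ≈ 1.386 → holds here (LHS = RHS)
B. LHS = 1/5, RHS = 5/4 → fails here (LHS ≠ RHS)
C. LHS = e^5 ≈ 148.4, RHS = e^5 ≈ 148.4 → holds here (LHS = RHS)

Answer: B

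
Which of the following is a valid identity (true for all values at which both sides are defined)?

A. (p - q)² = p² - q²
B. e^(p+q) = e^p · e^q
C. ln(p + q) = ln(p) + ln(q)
A: fails at (1, 3) — LHS = 4, RHS = -8.
B: holds — e.g. at (5, 8), both sides equal e^13 ≈ 442413.4.
C: fails at (2, 4) — LHS = ln(6) ≈ 1.792, RHS = ln(2) + ln(4) ≈ 2.079.

Answer: B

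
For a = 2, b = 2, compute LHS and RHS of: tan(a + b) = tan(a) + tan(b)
LHS = tan(2 + 2) = tan(4) ≈ 1.158
RHS = tan(2) + tan(2) = 2·tan(2) ≈ -4.37

LHS ≠ RHS (they differ by about 5.528), so the equation does not hold here.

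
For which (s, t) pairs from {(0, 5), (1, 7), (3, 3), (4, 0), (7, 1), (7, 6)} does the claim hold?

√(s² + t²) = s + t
(0, 5), (4, 0)

Testing each pair:
(0, 5): LHS = 5, RHS = 5 → holds
(1, 7): LHS = 5·√(2) ≈ 7.071, RHS = 8 → fails
(3, 3): LHS = 3·√(2) ≈ 4.243, RHS = 6 → fails
(4, 0): LHS = 4, RHS = 4 → holds
(7, 1): LHS = 5·√(2) ≈ 7.071, RHS = 8 → fails
(7, 6): LHS = √(85) ≈ 9.22, RHS = 13 → fails

2 of 6 pairs satisfy the claim.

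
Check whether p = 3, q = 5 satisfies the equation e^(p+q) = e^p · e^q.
Substituting p = 3, q = 5:

LHS = e^(3+5) = e^8 ≈ 2981
RHS = e^3 · e^5 = e^8 ≈ 2981

LHS = RHS, so the equation holds at this point.

Answer: Holds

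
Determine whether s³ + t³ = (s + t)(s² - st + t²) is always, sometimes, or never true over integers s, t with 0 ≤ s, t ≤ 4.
The identity holds for every pair in the range. For instance at (s, t) = (0, 3): both sides equal 27.

Answer: Always true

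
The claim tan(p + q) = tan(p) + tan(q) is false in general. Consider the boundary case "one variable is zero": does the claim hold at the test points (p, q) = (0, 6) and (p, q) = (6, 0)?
Yes, holds at both test points

At (0, 6): LHS = tan(6) ≈ -0.291, RHS = tan(6) ≈ -0.291 → equal
At (6, 0): LHS = tan(6) ≈ -0.291, RHS = tan(6) ≈ -0.291 → equal

So the claim does hold at both of these boundary points, even though it is not an identity.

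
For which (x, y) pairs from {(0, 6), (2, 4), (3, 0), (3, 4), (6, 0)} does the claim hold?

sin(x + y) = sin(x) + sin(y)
Testing each pair:
(0, 6): LHS = sin(6) ≈ -0.2794, RHS = sin(6) ≈ -0.2794 → holds
(2, 4): LHS = sin(6) ≈ -0.2794, RHS = sin(4) + sin(2) ≈ 0.1525 → fails
(3, 0): LHS = sin(3) ≈ 0.1411, RHS = sin(3) ≈ 0.1411 → holds
(3, 4): LHS = sin(7) ≈ 0.657, RHS = sin(4) + sin(3) ≈ -0.6157 → fails
(6, 0): LHS = sin(6) ≈ -0.2794, RHS = sin(6) ≈ -0.2794 → holds

3 of 5 pairs satisfy the claim.

Answer: (0, 6), (3, 0), (6, 0)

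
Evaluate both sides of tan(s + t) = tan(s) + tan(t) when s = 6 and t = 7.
LHS = tan(6 + 7) = tan(13) ≈ 0.463
RHS = tan(6) + tan(7) ≈ 0.5804

LHS ≠ RHS (they differ by about 0.1174), so the equation does not hold here.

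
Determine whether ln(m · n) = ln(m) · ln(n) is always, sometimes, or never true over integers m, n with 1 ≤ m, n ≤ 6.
It holds at (m, n) = (1, 1) (both sides equal 0), but fails at (m, n) = (4, 1) (LHS = ln(4) ≈ 1.386, RHS = 0).

Answer: Sometimes true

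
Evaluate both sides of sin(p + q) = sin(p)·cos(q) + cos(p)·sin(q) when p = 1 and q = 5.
LHS = sin(1 + 5) = sin(6) ≈ -0.2794
RHS = sin(1)·cos(5) + cos(1)·sin(5) = sin(5)·cos(1) + sin(1)·cos(5) ≈ -0.2794

LHS = RHS: the two sides agree.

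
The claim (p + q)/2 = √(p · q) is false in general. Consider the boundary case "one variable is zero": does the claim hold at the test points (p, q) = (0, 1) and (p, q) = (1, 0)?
No, fails at both test points

At (0, 1): LHS = 1/2 ≠ RHS = 0
At (1, 0): LHS = 1/2 ≠ RHS = 0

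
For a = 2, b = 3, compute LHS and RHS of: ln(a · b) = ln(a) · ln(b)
LHS = ln(2 · 3) = ln(6) ≈ 1.792
RHS = ln(2) · ln(3) ≈ 0.7615

LHS ≠ RHS (they differ by about 1.03), so the equation does not hold here.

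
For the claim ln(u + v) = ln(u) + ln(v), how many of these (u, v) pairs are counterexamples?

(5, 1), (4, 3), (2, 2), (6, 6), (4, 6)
4

Testing each pair:
(5, 1): LHS = ln(6) ≈ 1.792, RHS = ln(5) ≈ 1.609 → counterexample
(4, 3): LHS = ln(7) ≈ 1.946, RHS = ln(3) + ln(4) ≈ 2.485 → counterexample
(2, 2): LHS = ln(4) ≈ 1.386, RHS = 2·ln(2) ≈ 1.386 → satisfies claim
(6, 6): LHS = ln(12) ≈ 2.485, RHS = 2·ln(6) ≈ 3.584 → counterexample
(4, 6): LHS = ln(10) ≈ 2.303, RHS = ln(4) + ln(6) ≈ 3.178 → counterexample

That makes 4 counterexamples.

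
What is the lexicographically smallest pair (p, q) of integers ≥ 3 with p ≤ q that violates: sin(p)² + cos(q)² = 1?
Substituting (3, 4) into the claim:
LHS = sin(3)² + cos(4)² ≈ 0.4472
RHS = 1

Since LHS ≠ RHS, this pair disproves the claim, and no lexicographically smaller pair (p ≤ q, integers ≥ 3) does.

For instance (4, 9) is also a counterexample (LHS = sin(4)² + cos(9)² ≈ 1.403, RHS = 1), but it's lexicographically larger.

Answer: (p, q) = (3, 4)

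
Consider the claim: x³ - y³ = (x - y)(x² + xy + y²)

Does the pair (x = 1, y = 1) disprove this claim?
No

Substituting x = 1, y = 1:
LHS = 1³ - 1³ = 0
RHS = (1 - 1)(1² + 1·1 + 1²) = 0

The sides agree, so this pair does not disprove the claim.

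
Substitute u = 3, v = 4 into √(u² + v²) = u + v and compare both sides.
LHS = √(3² + 4²) = 5
RHS = 3 + 4 = 7

LHS ≠ RHS, so the equation does not hold here.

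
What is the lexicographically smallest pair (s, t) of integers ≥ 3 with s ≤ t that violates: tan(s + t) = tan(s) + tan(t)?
Substituting (3, 3) into the claim:
LHS = tan(3 + 3) = tan(6) ≈ -0.291
RHS = tan(3) + tan(3) = 2·tan(3) ≈ -0.2851

Since LHS ≠ RHS, this pair disproves the claim, and no lexicographically smaller pair (s ≤ t, integers ≥ 3) does.

For instance (5, 6) is also a counterexample (LHS = tan(11) ≈ -226, RHS = tan(5) + tan(6) ≈ -3.672), but it's lexicographically larger.

Answer: (s, t) = (3, 3)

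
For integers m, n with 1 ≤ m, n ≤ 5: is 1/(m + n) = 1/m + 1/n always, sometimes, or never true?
The claim fails for every pair in the range. For instance at (m, n) = (3, 4): LHS = 1/7, RHS = 7/12.

Answer: Never true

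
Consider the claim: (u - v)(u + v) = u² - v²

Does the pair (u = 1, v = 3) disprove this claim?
No

Substituting u = 1, v = 3:
LHS = (1 - 3)(1 + 3) = -8
RHS = 1² - 3² = -8

The sides agree, so this pair does not disprove the claim.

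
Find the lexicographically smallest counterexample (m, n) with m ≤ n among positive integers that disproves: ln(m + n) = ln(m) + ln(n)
Substituting (1, 1) into the claim:
LHS = ln(1 + 1) = ln(2) ≈ 0.6931
RHS = ln(1) + ln(1) = 0

Since LHS ≠ RHS, this pair disproves the claim, and no lexicographically smaller pair (m ≤ n, positive integers) does.

For instance (5, 7) is also a counterexample (LHS = ln(12) ≈ 2.485, RHS = ln(5) + ln(7) ≈ 3.555), but it's lexicographically larger.

Answer: (m, n) = (1, 1)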